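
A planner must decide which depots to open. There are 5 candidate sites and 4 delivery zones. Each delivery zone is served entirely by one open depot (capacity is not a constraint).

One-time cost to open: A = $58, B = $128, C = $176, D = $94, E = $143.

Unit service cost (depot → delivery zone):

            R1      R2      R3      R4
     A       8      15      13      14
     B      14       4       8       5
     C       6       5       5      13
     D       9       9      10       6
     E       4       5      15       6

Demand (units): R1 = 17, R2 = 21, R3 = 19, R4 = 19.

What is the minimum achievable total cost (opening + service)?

For any fixed open set, each delivery zone goes to its cheapest open site; total = fixed + service.
{A, B}: R1→A 8·17=136, R2→B 4·21=84, R3→B 8·19=152, R4→B 5·19=95. Service 467; fixed 186; total 653.
{B, E}: service 399 + fixed 271 = 670
{B, C}: service 376 + fixed 304 = 680
{A, B, C, D, E}: service 342 + fixed 599 = 941
No other subset beats 653.

Minimum total cost: 653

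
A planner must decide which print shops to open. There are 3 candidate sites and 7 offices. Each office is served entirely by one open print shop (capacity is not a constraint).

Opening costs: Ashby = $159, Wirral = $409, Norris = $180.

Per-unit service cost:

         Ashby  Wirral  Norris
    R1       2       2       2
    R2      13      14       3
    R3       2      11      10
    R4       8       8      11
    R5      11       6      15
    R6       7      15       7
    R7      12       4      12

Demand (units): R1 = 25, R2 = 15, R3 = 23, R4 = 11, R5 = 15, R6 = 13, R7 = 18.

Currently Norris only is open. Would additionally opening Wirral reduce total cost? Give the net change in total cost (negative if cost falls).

No — net change +97 (cost rises by 97).

Current service cost with {Norris}: 978.
Adding Wirral: each office re-picks its cheapest; new service cost 666, saving 312.
Extra fixed cost: 409. Net change = 409 − 312 = 97.
(Totals: 1158 → 1255.)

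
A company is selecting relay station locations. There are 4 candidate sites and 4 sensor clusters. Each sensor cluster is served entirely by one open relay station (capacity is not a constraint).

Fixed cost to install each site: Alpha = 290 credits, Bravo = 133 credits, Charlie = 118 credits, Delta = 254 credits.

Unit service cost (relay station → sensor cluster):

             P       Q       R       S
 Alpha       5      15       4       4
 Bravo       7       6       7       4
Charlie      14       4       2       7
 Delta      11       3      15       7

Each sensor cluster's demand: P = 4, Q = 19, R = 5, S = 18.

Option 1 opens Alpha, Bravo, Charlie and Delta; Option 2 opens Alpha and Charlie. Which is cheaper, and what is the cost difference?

Option 2 is cheaper by 368.

Option 1: {Alpha, Bravo, Charlie, Delta}: P→Alpha 5·4=20, Q→Delta 3·19=57, R→Charlie 2·5=10, S→Alpha 4·18=72. Service 159; fixed 795; total 954.
Option 2: {Alpha, Charlie}: P→Alpha 5·4=20, Q→Charlie 4·19=76, R→Charlie 2·5=10, S→Alpha 4·18=72. Service 178; fixed 408; total 586.
Difference: |954 − 586| = 368.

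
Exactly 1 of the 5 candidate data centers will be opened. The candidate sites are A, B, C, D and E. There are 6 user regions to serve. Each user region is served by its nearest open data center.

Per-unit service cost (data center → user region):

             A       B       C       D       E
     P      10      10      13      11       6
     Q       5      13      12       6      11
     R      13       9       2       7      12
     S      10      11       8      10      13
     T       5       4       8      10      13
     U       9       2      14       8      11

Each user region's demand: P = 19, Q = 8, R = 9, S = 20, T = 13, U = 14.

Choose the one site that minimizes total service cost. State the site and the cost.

With exactly 1 open, each user region uses its cheapest among the chosen.
{B}: P→B 10·19=190, Q→B 13·8=104, R→B 9·9=81, S→B 11·20=220, T→B 4·13=52, U→B 2·14=28. Service cost 675.
{A}: service cost 738
{D}: service cost 762
Among all 5 size-1 choices, {B} is lowest.

Choose B only; total service cost 675.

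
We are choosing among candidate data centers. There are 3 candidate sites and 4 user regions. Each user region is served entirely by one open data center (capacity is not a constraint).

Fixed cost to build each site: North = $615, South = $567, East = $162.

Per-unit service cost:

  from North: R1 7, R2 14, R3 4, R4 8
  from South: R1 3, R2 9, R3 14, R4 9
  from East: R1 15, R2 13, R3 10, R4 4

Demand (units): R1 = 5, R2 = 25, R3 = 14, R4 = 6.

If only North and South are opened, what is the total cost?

Each user region is assigned to its cheapest site among the open ones.
{North, South}: R1→South 3·5=15, R2→South 9·25=225, R3→North 4·14=56, R4→North 8·6=48. Service 344; fixed 1182; total 1526.

Total cost: 1526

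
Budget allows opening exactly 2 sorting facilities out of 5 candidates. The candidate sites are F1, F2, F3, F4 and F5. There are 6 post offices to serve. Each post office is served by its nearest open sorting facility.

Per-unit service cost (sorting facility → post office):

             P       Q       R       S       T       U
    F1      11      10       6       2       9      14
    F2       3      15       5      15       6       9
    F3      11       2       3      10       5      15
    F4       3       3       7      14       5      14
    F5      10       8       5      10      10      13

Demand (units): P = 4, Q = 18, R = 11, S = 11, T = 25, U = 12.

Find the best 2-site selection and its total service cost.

With exactly 2 open, each post office uses its cheapest among the chosen.
{F2, F3}: P→F2 3·4=12, Q→F3 2·18=36, R→F3 3·11=33, S→F3 10·11=110, T→F3 5·25=125, U→F2 9·12=108. Service cost 424.
{F1, F3}: service cost 428
{F1, F4}: service cost 447
Among all 10 size-2 choices, {F2, F3} is lowest.

Choose F2 and F3; total service cost 424.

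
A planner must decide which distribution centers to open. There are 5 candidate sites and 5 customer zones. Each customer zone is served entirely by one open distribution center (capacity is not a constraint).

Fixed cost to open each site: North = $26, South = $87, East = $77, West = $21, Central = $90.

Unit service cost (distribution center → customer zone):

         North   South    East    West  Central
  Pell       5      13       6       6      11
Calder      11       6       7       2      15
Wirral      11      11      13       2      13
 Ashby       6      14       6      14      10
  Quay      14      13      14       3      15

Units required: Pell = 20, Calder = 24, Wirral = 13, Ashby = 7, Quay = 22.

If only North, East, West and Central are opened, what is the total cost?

Each customer zone is assigned to its cheapest site among the open ones.
{North, East, West, Central}: Pell→North 5·20=100, Calder→West 2·24=48, Wirral→West 2·13=26, Ashby→North 6·7=42, Quay→West 3·22=66. Service 282; fixed 214; total 496.

Total cost: 496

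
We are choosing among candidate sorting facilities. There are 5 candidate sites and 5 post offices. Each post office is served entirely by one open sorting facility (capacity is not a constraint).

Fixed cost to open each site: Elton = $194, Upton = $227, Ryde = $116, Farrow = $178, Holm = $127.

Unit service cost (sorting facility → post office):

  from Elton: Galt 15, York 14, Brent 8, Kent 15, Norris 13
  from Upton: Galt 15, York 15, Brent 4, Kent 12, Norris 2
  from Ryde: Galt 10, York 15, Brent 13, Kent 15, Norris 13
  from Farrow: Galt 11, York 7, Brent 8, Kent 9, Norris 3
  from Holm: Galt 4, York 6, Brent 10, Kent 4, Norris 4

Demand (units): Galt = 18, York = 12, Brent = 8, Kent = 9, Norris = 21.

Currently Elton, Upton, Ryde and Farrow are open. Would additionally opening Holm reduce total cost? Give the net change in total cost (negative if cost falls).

Yes — net change −38 (cost falls by 38).

Current service cost with {Elton, Upton, Ryde, Farrow}: 419.
Adding Holm: each post office re-picks its cheapest; new service cost 254, saving 165.
Extra fixed cost: 127. Net change = 127 − 165 = -38.
(Totals: 1134 → 1096.)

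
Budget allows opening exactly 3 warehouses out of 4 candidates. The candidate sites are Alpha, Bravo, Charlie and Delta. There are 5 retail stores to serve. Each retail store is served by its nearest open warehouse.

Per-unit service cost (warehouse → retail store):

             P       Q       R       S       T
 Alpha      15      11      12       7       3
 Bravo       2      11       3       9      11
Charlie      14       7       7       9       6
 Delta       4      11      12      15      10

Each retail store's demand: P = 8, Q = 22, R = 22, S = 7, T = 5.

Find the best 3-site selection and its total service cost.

With exactly 3 open, each retail store uses its cheapest among the chosen.
{Alpha, Bravo, Charlie}: P→Bravo 2·8=16, Q→Charlie 7·22=154, R→Bravo 3·22=66, S→Alpha 7·7=49, T→Alpha 3·5=15. Service cost 300.
{Bravo, Charlie, Delta}: service cost 329
{Alpha, Bravo, Delta}: service cost 388
Among all 4 size-3 choices, {Alpha, Bravo, Charlie} is lowest.

Choose Alpha, Bravo and Charlie; total service cost 300.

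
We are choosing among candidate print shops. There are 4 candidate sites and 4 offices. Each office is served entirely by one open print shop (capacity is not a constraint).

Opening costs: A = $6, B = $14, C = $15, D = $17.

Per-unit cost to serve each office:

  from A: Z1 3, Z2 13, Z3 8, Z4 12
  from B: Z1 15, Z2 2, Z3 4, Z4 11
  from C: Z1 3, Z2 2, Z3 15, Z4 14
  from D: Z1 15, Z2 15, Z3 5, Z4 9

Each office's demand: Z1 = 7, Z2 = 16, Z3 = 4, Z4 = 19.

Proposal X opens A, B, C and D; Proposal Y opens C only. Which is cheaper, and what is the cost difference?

Proposal X: {A, B, C, D}: Z1→A 3·7=21, Z2→B 2·16=32, Z3→B 4·4=16, Z4→D 9·19=171. Service 240; fixed 52; total 292.
Proposal Y: {C}: Z1→C 3·7=21, Z2→C 2·16=32, Z3→C 15·4=60, Z4→C 14·19=266. Service 379; fixed 15; total 394.
Difference: |292 − 394| = 102.

Proposal X is cheaper by 102.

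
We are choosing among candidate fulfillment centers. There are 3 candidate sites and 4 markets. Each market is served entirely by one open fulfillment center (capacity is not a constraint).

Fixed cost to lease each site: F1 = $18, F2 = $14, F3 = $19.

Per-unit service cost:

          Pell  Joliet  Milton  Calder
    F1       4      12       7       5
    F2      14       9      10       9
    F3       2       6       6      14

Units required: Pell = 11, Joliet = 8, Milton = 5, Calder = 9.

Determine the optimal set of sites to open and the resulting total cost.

For any fixed open set, each market goes to its cheapest open site; total = fixed + service.
{F1, F3}: Pell→F3 2·11=22, Joliet→F3 6·8=48, Milton→F3 6·5=30, Calder→F1 5·9=45. Service 145; fixed 37; total 182.
{F1, F2, F3}: service 145 + fixed 51 = 196
{F2, F3}: service 181 + fixed 33 = 214
{F2}: service 357 + fixed 14 = 371
(All 7 nonempty subsets were checked; F1 and F3 is lowest.)

Open F1 and F3; minimum total cost 182.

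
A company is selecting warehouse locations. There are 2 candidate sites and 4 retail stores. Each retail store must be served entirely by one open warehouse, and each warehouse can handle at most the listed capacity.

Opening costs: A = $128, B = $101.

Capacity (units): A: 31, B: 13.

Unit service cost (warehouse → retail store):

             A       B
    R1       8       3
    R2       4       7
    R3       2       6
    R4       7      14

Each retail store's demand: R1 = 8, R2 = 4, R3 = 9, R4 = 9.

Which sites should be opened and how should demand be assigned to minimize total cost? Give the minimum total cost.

Minimum total cost: 289

Open {A}: R1→A 8·8=64, R2→A 4·4=16, R3→A 2·9=18, R4→A 7·9=63.
Loads: A carries 30/31. Service 161; fixed 128; total 289.
Next best feasible plan costs 350.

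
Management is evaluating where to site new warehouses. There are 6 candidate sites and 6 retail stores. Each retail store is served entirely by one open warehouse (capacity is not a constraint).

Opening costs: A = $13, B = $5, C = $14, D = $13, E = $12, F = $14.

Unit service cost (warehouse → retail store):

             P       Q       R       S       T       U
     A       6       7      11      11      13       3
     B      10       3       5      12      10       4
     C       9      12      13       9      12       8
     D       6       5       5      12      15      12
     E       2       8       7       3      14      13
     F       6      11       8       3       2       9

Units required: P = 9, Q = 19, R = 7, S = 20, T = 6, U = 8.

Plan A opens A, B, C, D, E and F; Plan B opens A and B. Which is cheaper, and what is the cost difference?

Plan A: {A, B, C, D, E, F}: P→E 2·9=18, Q→B 3·19=57, R→B 5·7=35, S→E 3·20=60, T→F 2·6=12, U→A 3·8=24. Service 206; fixed 71; total 277.
Plan B: {A, B}: P→A 6·9=54, Q→B 3·19=57, R→B 5·7=35, S→A 11·20=220, T→B 10·6=60, U→A 3·8=24. Service 450; fixed 18; total 468.
Difference: |277 − 468| = 191.

Plan A is cheaper by 191.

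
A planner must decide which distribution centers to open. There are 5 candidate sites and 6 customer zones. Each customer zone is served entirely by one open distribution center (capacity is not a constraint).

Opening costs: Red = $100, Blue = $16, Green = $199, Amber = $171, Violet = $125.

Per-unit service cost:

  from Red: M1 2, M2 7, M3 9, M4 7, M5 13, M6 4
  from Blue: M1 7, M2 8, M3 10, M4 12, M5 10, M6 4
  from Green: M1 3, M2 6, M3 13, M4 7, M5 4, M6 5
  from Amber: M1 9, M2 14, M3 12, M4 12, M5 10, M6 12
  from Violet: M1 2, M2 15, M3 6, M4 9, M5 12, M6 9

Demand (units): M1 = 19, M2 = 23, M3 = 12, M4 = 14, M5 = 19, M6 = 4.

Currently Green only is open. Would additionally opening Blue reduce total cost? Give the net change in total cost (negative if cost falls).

Yes — net change −24 (cost falls by 24).

Current service cost with {Green}: 545.
Adding Blue: each customer zone re-picks its cheapest; new service cost 505, saving 40.
Extra fixed cost: 16. Net change = 16 − 40 = -24.
(Totals: 744 → 720.)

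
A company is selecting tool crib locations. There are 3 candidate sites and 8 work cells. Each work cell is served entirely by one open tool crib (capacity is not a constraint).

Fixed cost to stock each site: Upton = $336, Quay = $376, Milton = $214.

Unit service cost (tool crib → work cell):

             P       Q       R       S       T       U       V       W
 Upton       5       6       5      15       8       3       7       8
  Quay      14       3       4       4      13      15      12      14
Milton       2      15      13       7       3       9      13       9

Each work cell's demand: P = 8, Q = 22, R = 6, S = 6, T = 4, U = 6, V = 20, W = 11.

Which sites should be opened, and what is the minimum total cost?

For any fixed open set, each work cell goes to its cheapest open site; total = fixed + service.
{Upton}: P→Upton 5·8=40, Q→Upton 6·22=132, R→Upton 5·6=30, S→Upton 15·6=90, T→Upton 8·4=32, U→Upton 3·6=18, V→Upton 7·20=140, W→Upton 8·11=88. Service 570; fixed 336; total 906.
{Upton, Milton}: service 478 + fixed 550 = 1028
{Milton}: P→Milton 2·8=16, Q→Milton 15·22=330, R→Milton 13·6=78, S→Milton 7·6=42, T→Milton 3·4=12, U→Milton 9·6=54, V→Milton 13·20=260, W→Milton 9·11=99. Service 891; fixed 214; total 1105.
{Upton, Quay, Milton}: service 388 + fixed 926 = 1314
(All 7 nonempty subsets were checked; Upton only is lowest.)

Open Upton only; minimum total cost 906.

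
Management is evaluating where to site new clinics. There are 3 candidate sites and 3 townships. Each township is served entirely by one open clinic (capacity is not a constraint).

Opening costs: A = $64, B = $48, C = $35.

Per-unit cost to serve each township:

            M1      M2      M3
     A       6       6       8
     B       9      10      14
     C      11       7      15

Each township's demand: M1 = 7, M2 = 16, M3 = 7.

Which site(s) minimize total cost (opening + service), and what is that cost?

Open A only; minimum total cost 258.

For any fixed open set, each township goes to its cheapest open site; total = fixed + service.
{A}: M1→A 6·7=42, M2→A 6·16=96, M3→A 8·7=56. Service 194; fixed 64; total 258.
{A, C}: M1→A 6·7=42, M2→A 6·16=96, M3→A 8·7=56. Service 194; fixed 99; total 293.
{A, B}: M1→A 6·7=42, M2→A 6·16=96, M3→A 8·7=56. Service 194; fixed 112; total 306.
{A, B, C}: M1→A 6·7=42, M2→A 6·16=96, M3→A 8·7=56. Service 194; fixed 147; total 341.
(All 7 nonempty subsets were checked; A only is lowest.)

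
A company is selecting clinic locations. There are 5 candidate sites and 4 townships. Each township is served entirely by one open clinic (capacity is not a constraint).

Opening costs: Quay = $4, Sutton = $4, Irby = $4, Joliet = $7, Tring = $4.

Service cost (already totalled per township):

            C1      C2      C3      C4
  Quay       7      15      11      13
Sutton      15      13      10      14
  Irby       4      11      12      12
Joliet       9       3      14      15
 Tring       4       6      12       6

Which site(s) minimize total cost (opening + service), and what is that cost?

For any fixed open set, each township goes to its cheapest open site; total = fixed + service.
{Tring}: C1→Tring 4, C2→Tring 6, C3→Tring 12, C4→Tring 6. Service 28; fixed 4; total 32.
{Sutton, Tring}: service 26 + fixed 8 = 34
{Quay, Tring}: service 27 + fixed 8 = 35
{Quay, Sutton, Irby, Joliet, Tring}: C1→Irby 4, C2→Joliet 3, C3→Sutton 10, C4→Tring 6. Service 23; fixed 23; total 46.
No other subset beats 32.

Open Tring only; minimum total cost 32.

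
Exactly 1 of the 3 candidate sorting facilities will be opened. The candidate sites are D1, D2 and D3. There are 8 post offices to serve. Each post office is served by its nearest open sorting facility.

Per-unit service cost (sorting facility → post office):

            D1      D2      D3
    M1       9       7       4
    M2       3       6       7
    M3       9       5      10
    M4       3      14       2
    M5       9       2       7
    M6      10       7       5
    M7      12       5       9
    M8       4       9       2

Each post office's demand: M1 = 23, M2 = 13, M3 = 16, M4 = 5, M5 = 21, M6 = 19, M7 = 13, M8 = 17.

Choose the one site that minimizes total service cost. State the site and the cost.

With exactly 1 open, each post office uses its cheapest among the chosen.
{D3}: M1→D3 4·23=92, M2→D3 7·13=91, M3→D3 10·16=160, M4→D3 2·5=10, M5→D3 7·21=147, M6→D3 5·19=95, M7→D3 9·13=117, M8→D3 2·17=34. Service cost 746.
{D2}: service cost 782
{D1}: service cost 1008
Among all 3 size-1 choices, {D3} is lowest.

Choose D3 only; total service cost 746.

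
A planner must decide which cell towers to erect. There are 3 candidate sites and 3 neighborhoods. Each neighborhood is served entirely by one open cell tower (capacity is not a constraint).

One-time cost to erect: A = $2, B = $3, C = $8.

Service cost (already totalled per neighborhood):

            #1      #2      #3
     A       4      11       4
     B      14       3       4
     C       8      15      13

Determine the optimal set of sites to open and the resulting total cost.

For any fixed open set, each neighborhood goes to its cheapest open site; total = fixed + service.
{A, B}: #1→A 4, #2→B 3, #3→A 4. Service 11; fixed 5; total 16.
{A}: #1→A 4, #2→A 11, #3→A 4. Service 19; fixed 2; total 21.
{A, B, C}: #1→A 4, #2→B 3, #3→A 4. Service 11; fixed 13; total 24.
No other subset beats 16.

Open A and B; minimum total cost 16.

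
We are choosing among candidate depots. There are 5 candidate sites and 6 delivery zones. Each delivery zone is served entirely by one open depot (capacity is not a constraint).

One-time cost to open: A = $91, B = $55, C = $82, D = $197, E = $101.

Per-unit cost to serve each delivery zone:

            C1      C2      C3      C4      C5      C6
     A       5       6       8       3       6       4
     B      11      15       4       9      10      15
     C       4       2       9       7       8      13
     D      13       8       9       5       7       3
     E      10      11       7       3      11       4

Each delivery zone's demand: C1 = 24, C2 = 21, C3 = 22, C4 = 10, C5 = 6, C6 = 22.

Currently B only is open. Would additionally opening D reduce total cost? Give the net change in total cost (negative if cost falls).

Current service cost with {B}: 1147.
Adding D: each delivery zone re-picks its cheapest; new service cost 678, saving 469.
Extra fixed cost: 197. Net change = 197 − 469 = -272.
(Totals: 1202 → 930.)

Yes — net change −272 (cost falls by 272).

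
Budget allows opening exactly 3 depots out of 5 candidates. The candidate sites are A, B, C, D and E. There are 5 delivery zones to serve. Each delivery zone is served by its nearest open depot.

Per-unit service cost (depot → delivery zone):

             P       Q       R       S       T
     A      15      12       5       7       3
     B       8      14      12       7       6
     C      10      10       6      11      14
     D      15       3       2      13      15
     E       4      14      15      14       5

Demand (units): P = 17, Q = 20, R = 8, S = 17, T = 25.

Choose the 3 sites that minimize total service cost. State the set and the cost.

With exactly 3 open, each delivery zone uses its cheapest among the chosen.
{A, D, E}: P→E 4·17=68, Q→D 3·20=60, R→D 2·8=16, S→A 7·17=119, T→A 3·25=75. Service cost 338.
{B, D, E}: service cost 388
{A, B, D}: service cost 406
Among all 10 size-3 choices, {A, D, E} is lowest.

Choose A, D and E; total service cost 338.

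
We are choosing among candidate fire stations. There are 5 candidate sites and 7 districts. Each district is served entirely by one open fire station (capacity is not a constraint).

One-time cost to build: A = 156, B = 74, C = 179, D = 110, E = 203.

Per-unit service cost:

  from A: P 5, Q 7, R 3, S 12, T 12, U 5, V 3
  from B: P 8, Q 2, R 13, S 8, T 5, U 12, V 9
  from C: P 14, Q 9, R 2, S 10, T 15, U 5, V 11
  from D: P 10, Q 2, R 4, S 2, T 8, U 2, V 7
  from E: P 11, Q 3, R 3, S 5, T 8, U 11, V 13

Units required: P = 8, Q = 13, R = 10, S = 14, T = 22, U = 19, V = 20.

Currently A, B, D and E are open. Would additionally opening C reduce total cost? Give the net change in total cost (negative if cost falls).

Current service cost with {A, B, D, E}: 332.
Adding C: each district re-picks its cheapest; new service cost 322, saving 10.
Extra fixed cost: 179. Net change = 179 − 10 = 169.
(Totals: 875 → 1044.)

No — net change +169 (cost rises by 169).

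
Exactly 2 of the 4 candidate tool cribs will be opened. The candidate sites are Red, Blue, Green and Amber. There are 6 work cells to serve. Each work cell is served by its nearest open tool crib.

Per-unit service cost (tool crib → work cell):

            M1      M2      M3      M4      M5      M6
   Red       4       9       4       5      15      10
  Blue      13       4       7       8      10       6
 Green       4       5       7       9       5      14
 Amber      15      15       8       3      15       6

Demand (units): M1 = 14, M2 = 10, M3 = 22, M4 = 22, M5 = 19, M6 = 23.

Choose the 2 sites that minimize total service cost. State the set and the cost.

With exactly 2 open, each work cell uses its cheapest among the chosen.
{Green, Amber}: M1→Green 4·14=56, M2→Green 5·10=50, M3→Green 7·22=154, M4→Amber 3·22=66, M5→Green 5·19=95, M6→Amber 6·23=138. Service cost 559.
{Red, Blue}: service cost 622
{Red, Green}: service cost 629
Among all 6 size-2 choices, {Green, Amber} is lowest.

Choose Green and Amber; total service cost 559.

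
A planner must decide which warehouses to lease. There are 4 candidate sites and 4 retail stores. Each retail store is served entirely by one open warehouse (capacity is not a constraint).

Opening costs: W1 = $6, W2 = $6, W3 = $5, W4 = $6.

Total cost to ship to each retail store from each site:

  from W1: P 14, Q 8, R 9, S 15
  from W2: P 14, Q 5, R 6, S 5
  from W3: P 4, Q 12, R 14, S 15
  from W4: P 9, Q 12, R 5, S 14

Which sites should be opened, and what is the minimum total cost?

For any fixed open set, each retail store goes to its cheapest open site; total = fixed + service.
{W2, W3}: P→W3 4, Q→W2 5, R→W2 6, S→W2 5. Service 20; fixed 11; total 31.
{W2}: P→W2 14, Q→W2 5, R→W2 6, S→W2 5. Service 30; fixed 6; total 36.
{W2, W3, W4}: service 19 + fixed 17 = 36
{W1, W2, W3, W4}: service 19 + fixed 23 = 42
No other subset beats 31.

Open W2 and W3; minimum total cost 31.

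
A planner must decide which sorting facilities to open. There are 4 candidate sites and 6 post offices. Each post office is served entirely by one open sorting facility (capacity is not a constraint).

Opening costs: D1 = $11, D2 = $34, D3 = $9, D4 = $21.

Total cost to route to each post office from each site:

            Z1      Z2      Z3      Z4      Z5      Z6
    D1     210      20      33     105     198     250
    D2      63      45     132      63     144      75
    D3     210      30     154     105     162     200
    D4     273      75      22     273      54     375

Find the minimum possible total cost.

For any fixed open set, each post office goes to its cheapest open site; total = fixed + service.
{D1, D2, D4}: Z1→D2 63, Z2→D1 20, Z3→D4 22, Z4→D2 63, Z5→D4 54, Z6→D2 75. Service 297; fixed 66; total 363.
{D2, D3, D4}: service 307 + fixed 64 = 371
{D1, D2, D3, D4}: Z1→D2 63, Z2→D1 20, Z3→D4 22, Z4→D2 63, Z5→D4 54, Z6→D2 75. Service 297; fixed 75; total 372.
{D3}: Z1→D3 210, Z2→D3 30, Z3→D3 154, Z4→D3 105, Z5→D3 162, Z6→D3 200. Service 861; fixed 9; total 870.
No other subset beats 363.

Minimum total cost: 363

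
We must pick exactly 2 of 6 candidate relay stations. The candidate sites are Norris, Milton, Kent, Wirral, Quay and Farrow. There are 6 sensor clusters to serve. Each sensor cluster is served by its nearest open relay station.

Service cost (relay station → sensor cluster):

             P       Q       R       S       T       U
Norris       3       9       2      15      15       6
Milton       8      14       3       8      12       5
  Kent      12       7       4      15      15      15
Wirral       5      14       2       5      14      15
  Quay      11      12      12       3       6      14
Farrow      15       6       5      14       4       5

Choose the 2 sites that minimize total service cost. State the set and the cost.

Choose Wirral and Farrow; total service cost 27.

With exactly 2 open, each sensor cluster uses its cheapest among the chosen.
{Wirral, Farrow}: P→Wirral 5, Q→Farrow 6, R→Wirral 2, S→Wirral 5, T→Farrow 4, U→Farrow 5. Service cost 27.
{Norris, Quay}: service cost 29
{Norris, Farrow}: service cost 34
Among all 15 size-2 choices, {Wirral, Farrow} is lowest.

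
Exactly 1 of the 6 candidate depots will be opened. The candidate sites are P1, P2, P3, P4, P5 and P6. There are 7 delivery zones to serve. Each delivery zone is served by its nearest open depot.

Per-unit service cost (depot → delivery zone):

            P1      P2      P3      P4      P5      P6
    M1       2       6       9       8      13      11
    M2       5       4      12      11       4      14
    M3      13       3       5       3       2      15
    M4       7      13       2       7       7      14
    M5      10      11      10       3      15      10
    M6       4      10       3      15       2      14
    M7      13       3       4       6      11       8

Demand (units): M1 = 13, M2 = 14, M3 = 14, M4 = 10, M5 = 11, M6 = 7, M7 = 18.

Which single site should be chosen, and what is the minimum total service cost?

With exactly 1 open, each delivery zone uses its cheapest among the chosen.
{P2}: M1→P2 6·13=78, M2→P2 4·14=56, M3→P2 3·14=42, M4→P2 13·10=130, M5→P2 11·11=121, M6→P2 10·7=70, M7→P2 3·18=54. Service cost 551.
{P3}: service cost 578
{P4}: service cost 616
Among all 6 size-1 choices, {P2} is lowest.

Choose P2 only; total service cost 551.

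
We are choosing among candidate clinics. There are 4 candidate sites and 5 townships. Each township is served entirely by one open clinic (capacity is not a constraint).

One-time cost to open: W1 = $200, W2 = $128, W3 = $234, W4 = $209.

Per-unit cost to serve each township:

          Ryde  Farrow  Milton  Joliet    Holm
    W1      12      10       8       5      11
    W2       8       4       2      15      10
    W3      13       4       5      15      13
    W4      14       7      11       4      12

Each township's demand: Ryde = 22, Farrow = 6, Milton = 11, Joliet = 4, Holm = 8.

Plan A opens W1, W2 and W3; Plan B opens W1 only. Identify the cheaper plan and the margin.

Plan A: {W1, W2, W3}: Ryde→W2 8·22=176, Farrow→W2 4·6=24, Milton→W2 2·11=22, Joliet→W1 5·4=20, Holm→W2 10·8=80. Service 322; fixed 562; total 884.
Plan B: {W1}: Ryde→W1 12·22=264, Farrow→W1 10·6=60, Milton→W1 8·11=88, Joliet→W1 5·4=20, Holm→W1 11·8=88. Service 520; fixed 200; total 720.
Difference: |884 − 720| = 164.

Plan B is cheaper by 164.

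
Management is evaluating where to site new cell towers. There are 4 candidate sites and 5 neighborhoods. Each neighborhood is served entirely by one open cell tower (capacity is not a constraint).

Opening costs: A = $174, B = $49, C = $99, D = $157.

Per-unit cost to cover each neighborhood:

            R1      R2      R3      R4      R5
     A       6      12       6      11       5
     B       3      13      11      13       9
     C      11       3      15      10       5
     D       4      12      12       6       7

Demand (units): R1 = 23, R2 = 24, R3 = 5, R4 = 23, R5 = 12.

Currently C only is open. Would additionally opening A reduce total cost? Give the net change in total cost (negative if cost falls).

No — net change +14 (cost rises by 14).

Current service cost with {C}: 690.
Adding A: each neighborhood re-picks its cheapest; new service cost 530, saving 160.
Extra fixed cost: 174. Net change = 174 − 160 = 14.
(Totals: 789 → 803.)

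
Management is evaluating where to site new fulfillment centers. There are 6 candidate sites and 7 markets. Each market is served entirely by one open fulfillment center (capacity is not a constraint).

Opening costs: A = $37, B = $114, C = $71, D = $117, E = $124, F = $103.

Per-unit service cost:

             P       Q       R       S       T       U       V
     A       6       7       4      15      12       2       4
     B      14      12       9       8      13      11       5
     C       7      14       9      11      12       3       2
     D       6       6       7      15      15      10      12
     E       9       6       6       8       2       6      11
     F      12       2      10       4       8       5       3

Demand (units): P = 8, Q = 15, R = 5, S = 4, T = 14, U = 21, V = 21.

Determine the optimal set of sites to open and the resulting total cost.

For any fixed open set, each market goes to its cheapest open site; total = fixed + service.
{A, F}: P→A 6·8=48, Q→F 2·15=30, R→A 4·5=20, S→F 4·4=16, T→F 8·14=112, U→A 2·21=42, V→F 3·21=63. Service 331; fixed 140; total 471.
{A, E}: service 344 + fixed 161 = 505
{A, E, F}: service 247 + fixed 264 = 511
{A, B, C, D, E, F}: P→A 6·8=48, Q→F 2·15=30, R→A 4·5=20, S→F 4·4=16, T→E 2·14=28, U→A 2·21=42, V→C 2·21=42. Service 226; fixed 566; total 792.
No other subset beats 471.

Open A and F; minimum total cost 471.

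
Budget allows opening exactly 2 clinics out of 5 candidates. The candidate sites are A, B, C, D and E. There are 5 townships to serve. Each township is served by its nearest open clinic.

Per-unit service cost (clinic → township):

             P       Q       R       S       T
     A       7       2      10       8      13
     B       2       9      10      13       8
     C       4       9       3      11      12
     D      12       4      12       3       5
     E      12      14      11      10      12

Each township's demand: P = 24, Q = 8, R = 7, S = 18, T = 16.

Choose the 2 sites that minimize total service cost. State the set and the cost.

With exactly 2 open, each township uses its cheapest among the chosen.
{C, D}: P→C 4·24=96, Q→D 4·8=32, R→C 3·7=21, S→D 3·18=54, T→D 5·16=80. Service cost 283.
{B, D}: service cost 284
{A, D}: service cost 388
Among all 10 size-2 choices, {C, D} is lowest.

Choose C and D; total service cost 283.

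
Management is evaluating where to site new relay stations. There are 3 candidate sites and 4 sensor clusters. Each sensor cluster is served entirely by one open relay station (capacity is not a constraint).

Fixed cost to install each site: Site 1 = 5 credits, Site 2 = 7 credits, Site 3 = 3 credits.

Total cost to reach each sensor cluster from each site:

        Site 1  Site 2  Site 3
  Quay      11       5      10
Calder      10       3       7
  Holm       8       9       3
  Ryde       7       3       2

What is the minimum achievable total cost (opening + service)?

Minimum total cost: 23

For any fixed open set, each sensor cluster goes to its cheapest open site; total = fixed + service.
{Site 2, Site 3}: Quay→Site 2 5, Calder→Site 2 3, Holm→Site 3 3, Ryde→Site 3 2. Service 13; fixed 10; total 23.
{Site 3}: Quay→Site 3 10, Calder→Site 3 7, Holm→Site 3 3, Ryde→Site 3 2. Service 22; fixed 3; total 25.
{Site 2}: service 20 + fixed 7 = 27
{Site 1, Site 2, Site 3}: Quay→Site 2 5, Calder→Site 2 3, Holm→Site 3 3, Ryde→Site 3 2. Service 13; fixed 15; total 28.
No other subset beats 23.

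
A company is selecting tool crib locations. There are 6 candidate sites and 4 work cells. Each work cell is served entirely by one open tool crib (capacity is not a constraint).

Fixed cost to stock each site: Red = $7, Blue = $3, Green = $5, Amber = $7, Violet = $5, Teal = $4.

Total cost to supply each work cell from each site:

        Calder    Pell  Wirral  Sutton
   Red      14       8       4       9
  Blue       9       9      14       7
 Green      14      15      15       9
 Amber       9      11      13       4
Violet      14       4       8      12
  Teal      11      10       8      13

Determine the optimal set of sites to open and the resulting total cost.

For any fixed open set, each work cell goes to its cheapest open site; total = fixed + service.
{Blue, Violet}: Calder→Blue 9, Pell→Violet 4, Wirral→Violet 8, Sutton→Blue 7. Service 28; fixed 8; total 36.
{Amber, Violet}: Calder→Amber 9, Pell→Violet 4, Wirral→Violet 8, Sutton→Amber 4. Service 25; fixed 12; total 37.
{Red, Blue}: service 28 + fixed 10 = 38
{Red, Blue, Green, Amber, Violet, Teal}: service 21 + fixed 31 = 52
No other subset beats 36.

Open Blue and Violet; minimum total cost 36.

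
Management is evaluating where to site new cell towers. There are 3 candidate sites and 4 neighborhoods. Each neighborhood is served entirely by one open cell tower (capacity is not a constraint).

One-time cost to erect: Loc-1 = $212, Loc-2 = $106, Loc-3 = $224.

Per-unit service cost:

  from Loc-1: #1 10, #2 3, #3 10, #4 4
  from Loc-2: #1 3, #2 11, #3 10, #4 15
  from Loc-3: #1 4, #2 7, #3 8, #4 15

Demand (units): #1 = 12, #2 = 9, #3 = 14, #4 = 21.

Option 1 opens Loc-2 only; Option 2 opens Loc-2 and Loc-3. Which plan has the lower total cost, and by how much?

Option 1 is cheaper by 160.

Option 1: {Loc-2}: #1→Loc-2 3·12=36, #2→Loc-2 11·9=99, #3→Loc-2 10·14=140, #4→Loc-2 15·21=315. Service 590; fixed 106; total 696.
Option 2: {Loc-2, Loc-3}: #1→Loc-2 3·12=36, #2→Loc-3 7·9=63, #3→Loc-3 8·14=112, #4→Loc-2 15·21=315. Service 526; fixed 330; total 856.
Difference: |696 − 856| = 160.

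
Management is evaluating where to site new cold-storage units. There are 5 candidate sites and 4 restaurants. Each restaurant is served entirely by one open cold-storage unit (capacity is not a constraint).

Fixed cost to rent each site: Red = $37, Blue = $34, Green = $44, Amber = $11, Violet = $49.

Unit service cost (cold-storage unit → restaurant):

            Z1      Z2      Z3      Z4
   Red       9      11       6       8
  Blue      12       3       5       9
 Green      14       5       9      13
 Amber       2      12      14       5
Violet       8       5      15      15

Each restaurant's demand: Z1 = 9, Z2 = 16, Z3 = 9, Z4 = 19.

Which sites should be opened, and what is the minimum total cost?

For any fixed open set, each restaurant goes to its cheapest open site; total = fixed + service.
{Blue, Amber}: Z1→Amber 2·9=18, Z2→Blue 3·16=48, Z3→Blue 5·9=45, Z4→Amber 5·19=95. Service 206; fixed 45; total 251.
{Red, Blue, Amber}: service 206 + fixed 82 = 288
{Blue, Green, Amber}: service 206 + fixed 89 = 295
{Red, Blue, Green, Amber, Violet}: service 206 + fixed 175 = 381
No other subset beats 251.

Open Blue and Amber; minimum total cost 251.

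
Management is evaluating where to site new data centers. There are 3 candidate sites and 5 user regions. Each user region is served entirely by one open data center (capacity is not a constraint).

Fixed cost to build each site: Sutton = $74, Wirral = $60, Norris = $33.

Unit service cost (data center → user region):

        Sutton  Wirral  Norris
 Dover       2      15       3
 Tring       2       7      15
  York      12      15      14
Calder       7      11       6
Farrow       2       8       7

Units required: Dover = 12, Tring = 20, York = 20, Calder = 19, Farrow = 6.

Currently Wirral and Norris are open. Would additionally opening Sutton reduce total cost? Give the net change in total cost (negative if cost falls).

Yes — net change −108 (cost falls by 108).

Current service cost with {Wirral, Norris}: 612.
Adding Sutton: each user region re-picks its cheapest; new service cost 430, saving 182.
Extra fixed cost: 74. Net change = 74 − 182 = -108.
(Totals: 705 → 597.)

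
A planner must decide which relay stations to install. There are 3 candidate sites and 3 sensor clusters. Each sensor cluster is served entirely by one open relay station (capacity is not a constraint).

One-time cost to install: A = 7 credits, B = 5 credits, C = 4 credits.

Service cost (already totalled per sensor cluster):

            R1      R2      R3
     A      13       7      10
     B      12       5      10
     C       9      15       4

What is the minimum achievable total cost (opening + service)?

For any fixed open set, each sensor cluster goes to its cheapest open site; total = fixed + service.
{B, C}: R1→C 9, R2→B 5, R3→C 4. Service 18; fixed 9; total 27.
{A, C}: service 20 + fixed 11 = 31
{B}: service 27 + fixed 5 = 32
{A, B, C}: service 18 + fixed 16 = 34
No other subset beats 27.

Minimum total cost: 27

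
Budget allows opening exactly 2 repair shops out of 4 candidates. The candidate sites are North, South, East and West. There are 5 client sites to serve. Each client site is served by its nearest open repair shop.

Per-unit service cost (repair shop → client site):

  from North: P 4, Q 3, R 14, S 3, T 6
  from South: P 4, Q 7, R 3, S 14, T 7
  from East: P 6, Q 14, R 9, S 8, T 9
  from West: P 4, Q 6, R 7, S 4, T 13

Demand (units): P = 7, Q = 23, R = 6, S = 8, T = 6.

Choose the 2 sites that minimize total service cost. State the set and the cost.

With exactly 2 open, each client site uses its cheapest among the chosen.
{North, South}: P→North 4·7=28, Q→North 3·23=69, R→South 3·6=18, S→North 3·8=24, T→North 6·6=36. Service cost 175.
{North, West}: service cost 199
{North, East}: service cost 211
Among all 6 size-2 choices, {North, South} is lowest.

Choose North and South; total service cost 175.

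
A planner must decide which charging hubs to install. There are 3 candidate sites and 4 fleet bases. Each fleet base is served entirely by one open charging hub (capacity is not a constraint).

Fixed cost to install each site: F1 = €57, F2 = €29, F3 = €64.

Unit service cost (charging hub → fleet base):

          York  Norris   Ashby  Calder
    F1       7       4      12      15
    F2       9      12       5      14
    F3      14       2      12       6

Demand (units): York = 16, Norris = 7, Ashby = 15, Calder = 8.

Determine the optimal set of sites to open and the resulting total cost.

For any fixed open set, each fleet base goes to its cheapest open site; total = fixed + service.
{F2, F3}: York→F2 9·16=144, Norris→F3 2·7=14, Ashby→F2 5·15=75, Calder→F3 6·8=48. Service 281; fixed 93; total 374.
{F1, F2, F3}: York→F1 7·16=112, Norris→F3 2·7=14, Ashby→F2 5·15=75, Calder→F3 6·8=48. Service 249; fixed 150; total 399.
{F1, F2}: service 327 + fixed 86 = 413
{F2}: York→F2 9·16=144, Norris→F2 12·7=84, Ashby→F2 5·15=75, Calder→F2 14·8=112. Service 415; fixed 29; total 444.
No other subset beats 374.

Open F2 and F3; minimum total cost 374.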